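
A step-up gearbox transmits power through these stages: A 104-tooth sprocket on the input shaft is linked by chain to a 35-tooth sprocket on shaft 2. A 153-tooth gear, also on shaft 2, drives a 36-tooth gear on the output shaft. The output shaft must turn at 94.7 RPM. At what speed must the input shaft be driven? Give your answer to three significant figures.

Overall ratio R = 0.33654 × 0.23529 = 0.079186.
Required input speed = output speed × R = 94.7 × 0.079186 = 7.4989 RPM.

7.50 RPM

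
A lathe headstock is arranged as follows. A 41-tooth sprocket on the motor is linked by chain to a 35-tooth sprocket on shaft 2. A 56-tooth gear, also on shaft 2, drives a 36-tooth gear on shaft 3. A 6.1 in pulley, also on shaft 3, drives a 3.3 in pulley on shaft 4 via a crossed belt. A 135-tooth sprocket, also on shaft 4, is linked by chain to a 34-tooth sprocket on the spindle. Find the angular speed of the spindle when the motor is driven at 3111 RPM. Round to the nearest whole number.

chain 35/41 = 0.85366 → 3111/0.85366 = 3644.3 RPM
gear mesh 36/56 = 0.64286 → 3644.3/0.64286 = 5668.9 RPM
belt 3.3/6.1 = 0.54098 → 5668.9/0.54098 = 10479 RPM
chain 34/135 = 0.25185 → 10479/0.25185 = 41608 RPM

41608 RPM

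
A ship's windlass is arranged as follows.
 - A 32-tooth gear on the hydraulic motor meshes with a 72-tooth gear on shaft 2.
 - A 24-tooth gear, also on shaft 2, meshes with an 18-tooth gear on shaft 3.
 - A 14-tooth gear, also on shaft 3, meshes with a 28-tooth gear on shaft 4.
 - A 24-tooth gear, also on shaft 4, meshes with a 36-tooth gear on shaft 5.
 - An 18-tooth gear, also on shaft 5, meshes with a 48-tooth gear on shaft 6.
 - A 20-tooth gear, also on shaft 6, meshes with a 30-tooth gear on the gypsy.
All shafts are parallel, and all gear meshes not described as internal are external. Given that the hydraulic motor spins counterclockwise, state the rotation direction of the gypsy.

counterclockwise

the hydraulic motor → shaft 2: external mesh, 1 reversal → CW.
shaft 2 → shaft 3: external mesh, 1 reversal → CCW.
shaft 3 → shaft 4: external mesh, 1 reversal → CW.
shaft 4 → shaft 5: external mesh, 1 reversal → CCW.
shaft 5 → shaft 6: external mesh, 1 reversal → CW.
shaft 6 → the gypsy: external mesh, 1 reversal → CCW.
6 reversals in total — an even number — so the gypsy turns the same way as the hydraulic motor.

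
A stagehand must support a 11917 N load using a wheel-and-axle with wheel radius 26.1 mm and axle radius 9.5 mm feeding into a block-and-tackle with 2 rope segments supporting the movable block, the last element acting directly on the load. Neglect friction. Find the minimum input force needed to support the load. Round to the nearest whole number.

2169 N

Wheel-and-axle MA = R/r = 26.1/9.5 = 2.7474.
Block-and-tackle MA = number of supporting rope parts = 2.
Combined ideal MA = 2.7474 × 2 = 5.4947.
Effort = load / MA = 11917 / 5.4947 = 2168.8 N.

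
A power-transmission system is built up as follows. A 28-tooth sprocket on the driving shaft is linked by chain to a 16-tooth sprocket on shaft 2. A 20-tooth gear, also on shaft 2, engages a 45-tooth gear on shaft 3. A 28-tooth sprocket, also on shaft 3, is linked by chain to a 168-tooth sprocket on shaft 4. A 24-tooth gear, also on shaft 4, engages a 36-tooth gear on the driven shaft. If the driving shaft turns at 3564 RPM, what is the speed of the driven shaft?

308 RPM

the driving shaft → shaft 2 (chain, 16/28): 3564 ÷ 0.57143 = 6237 RPM
shaft 2 → shaft 3 (gear mesh, 45/20): 6237 ÷ 2.25 = 2772 RPM
shaft 3 → shaft 4 (chain, 168/28): 2772 ÷ 6 = 462 RPM
shaft 4 → the driven shaft (gear mesh, 36/24): 462 ÷ 1.5 = 308 RPM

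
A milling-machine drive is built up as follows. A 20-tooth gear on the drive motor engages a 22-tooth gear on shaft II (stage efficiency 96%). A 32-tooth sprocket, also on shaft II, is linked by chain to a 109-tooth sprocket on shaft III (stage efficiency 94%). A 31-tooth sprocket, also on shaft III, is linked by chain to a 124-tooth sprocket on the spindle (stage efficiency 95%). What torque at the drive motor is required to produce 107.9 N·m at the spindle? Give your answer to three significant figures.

8.40 N·m

Overall ratio R = 1.1 × 3.4062 × 4 = 14.988; overall efficiency η = 0.96 × 0.94 × 0.95 = 0.8573.
Input torque = output torque / (R × η) = 107.9 / (14.988 × 0.8573) = 8.3979 N·m.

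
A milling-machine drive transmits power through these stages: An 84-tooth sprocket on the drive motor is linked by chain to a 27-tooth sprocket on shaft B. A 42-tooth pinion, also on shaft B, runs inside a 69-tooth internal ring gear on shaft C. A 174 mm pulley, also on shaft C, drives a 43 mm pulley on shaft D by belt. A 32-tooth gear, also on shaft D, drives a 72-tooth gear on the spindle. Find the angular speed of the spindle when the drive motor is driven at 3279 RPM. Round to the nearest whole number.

chain 27/84 = 0.32143 → 3279/0.32143 = 10201 RPM
internal gear 69/42 = 1.6429 → 10201/1.6429 = 6209.5 RPM
belt 43/174 = 0.24713 → 6209.5/0.24713 = 25127 RPM
gear mesh 72/32 = 2.25 → 25127/2.25 = 11167 RPM

11167 RPM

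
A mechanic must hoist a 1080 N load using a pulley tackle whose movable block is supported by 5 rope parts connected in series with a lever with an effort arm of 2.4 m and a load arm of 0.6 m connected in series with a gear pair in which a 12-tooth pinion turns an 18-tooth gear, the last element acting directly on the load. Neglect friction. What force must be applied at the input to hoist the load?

Block-and-tackle MA = number of supporting rope parts = 5.
Lever MA = effort arm / load arm = 2.4/0.6 = 4.
Gear pair MA = 18/12 = 1.5.
Combined ideal MA = 5 × 4 × 1.5 = 30.
Effort = load / MA = 1080 / 30 = 36 N.

36 N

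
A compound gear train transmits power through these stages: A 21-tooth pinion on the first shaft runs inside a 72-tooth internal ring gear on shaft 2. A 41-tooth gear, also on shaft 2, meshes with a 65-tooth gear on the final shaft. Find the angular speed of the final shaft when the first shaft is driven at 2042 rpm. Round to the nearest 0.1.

internal gear 72/21 = 3.4286 → 2042/3.4286 = 595.58 rpm
gear mesh 65/41 = 1.5854 → 595.58/1.5854 = 375.68 rpm

375.7 rpm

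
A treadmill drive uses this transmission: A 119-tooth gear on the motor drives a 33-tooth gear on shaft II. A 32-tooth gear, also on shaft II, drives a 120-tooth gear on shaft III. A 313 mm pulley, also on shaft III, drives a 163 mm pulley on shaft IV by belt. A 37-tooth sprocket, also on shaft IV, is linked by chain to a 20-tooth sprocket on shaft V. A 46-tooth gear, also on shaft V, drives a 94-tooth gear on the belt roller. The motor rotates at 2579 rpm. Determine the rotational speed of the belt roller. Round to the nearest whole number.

Gear mesh: ratio = 33/119 = 0.27731, so shaft II turns at 2579 / 0.27731 = 9300 rpm.
Gear mesh: ratio = 120/32 = 3.75, so shaft III turns at 9300 / 3.75 = 2480 rpm.
Belt: ratio = 163/313 = 0.52077, so shaft IV turns at 2480 / 0.52077 = 4762.2 rpm.
Chain: ratio = 20/37 = 0.54054, so shaft V turns at 4762.2 / 0.54054 = 8810.1 rpm.
Gear mesh: ratio = 94/46 = 2.0435, so the belt roller turns at 8810.1 / 2.0435 = 4311.3 rpm.

4311 rpm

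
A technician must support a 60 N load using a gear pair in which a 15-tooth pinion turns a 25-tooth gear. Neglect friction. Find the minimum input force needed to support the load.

Gear pair MA = 25/15 = 1.6667.
Effort = load / MA = 60 / 1.6667 = 36 N.

36 N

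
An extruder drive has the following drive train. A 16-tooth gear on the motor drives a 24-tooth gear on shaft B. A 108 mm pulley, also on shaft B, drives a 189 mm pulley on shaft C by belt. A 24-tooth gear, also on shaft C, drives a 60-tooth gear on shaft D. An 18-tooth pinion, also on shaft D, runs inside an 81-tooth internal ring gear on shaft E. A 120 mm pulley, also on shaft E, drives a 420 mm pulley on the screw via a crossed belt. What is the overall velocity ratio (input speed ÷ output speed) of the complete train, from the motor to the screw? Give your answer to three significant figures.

103

Each stage contributes driven/driver: gear mesh 24/16 = 1.5, belt 189/108 = 1.75, gear mesh 60/24 = 2.5, internal gear 81/18 = 4.5, belt 420/120 = 3.5.
Overall: 1.5 × 1.75 × 2.5 × 4.5 × 3.5 = 103.36.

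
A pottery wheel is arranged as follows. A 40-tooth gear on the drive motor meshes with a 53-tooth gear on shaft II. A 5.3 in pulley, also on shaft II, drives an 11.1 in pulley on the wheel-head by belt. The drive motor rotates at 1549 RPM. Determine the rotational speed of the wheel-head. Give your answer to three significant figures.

558 RPM

gear mesh 53/40 = 1.325 → 1549/1.325 = 1169.1 RPM
belt 11.1/5.3 = 2.0943 → 1169.1/2.0943 = 558.2 RPM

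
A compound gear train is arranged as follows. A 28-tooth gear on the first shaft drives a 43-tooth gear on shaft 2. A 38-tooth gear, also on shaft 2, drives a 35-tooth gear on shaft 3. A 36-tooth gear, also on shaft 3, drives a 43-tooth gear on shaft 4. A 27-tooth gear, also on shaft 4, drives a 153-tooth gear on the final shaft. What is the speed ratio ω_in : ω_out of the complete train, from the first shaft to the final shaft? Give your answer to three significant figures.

Each stage contributes driven/driver: gear mesh 43/28 = 1.5357, gear mesh 35/38 = 0.92105, gear mesh 43/36 = 1.1944, gear mesh 153/27 = 5.6667.
Overall: 1.5357 × 0.92105 × 1.1944 × 5.6667 = 9.5739.

9.57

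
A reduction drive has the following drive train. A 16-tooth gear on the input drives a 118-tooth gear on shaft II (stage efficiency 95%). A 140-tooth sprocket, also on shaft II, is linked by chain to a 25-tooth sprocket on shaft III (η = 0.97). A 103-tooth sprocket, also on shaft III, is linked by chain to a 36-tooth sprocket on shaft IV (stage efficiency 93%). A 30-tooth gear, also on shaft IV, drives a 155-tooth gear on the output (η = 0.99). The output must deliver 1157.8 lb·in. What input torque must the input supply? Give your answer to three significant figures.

574 lb·in

Overall ratio R = 7.375 × 0.17857 × 0.34951 × 5.1667 = 2.3782; overall efficiency η = 0.95 × 0.97 × 0.93 × 0.99 = 0.8484.
Input torque = output torque / (R × η) = 1157.8 / (2.3782 × 0.8484) = 573.81 lb·in.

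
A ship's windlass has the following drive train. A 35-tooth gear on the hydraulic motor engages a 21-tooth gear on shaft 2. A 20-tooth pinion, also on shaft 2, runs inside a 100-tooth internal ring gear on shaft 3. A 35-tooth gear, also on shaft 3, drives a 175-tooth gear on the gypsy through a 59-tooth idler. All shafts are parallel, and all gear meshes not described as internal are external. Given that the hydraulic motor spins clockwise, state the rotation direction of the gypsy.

the hydraulic motor → shaft 2: external mesh, 1 reversal → CCW.
shaft 2 → shaft 3: internal mesh, same direction → CCW.
shaft 3 → the gypsy: driver → idler → driven is 2 external meshes, 2 reversals → CCW.
3 reversals in total — an odd number — so the gypsy turns opposite to the hydraulic motor.

counterclockwise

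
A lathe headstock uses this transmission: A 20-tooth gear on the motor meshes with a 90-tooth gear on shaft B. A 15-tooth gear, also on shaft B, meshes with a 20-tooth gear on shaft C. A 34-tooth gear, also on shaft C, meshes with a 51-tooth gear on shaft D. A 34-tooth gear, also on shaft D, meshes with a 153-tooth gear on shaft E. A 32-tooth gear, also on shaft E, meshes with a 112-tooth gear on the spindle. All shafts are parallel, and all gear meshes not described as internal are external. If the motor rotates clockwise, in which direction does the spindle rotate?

anticlockwise

the motor → shaft B: external mesh, 1 reversal → CCW.
shaft B → shaft C: external mesh, 1 reversal → CW.
shaft C → shaft D: external mesh, 1 reversal → CCW.
shaft D → shaft E: external mesh, 1 reversal → CW.
shaft E → the spindle: external mesh, 1 reversal → CCW.
5 reversals in total — an odd number — so the spindle turns opposite to the motor.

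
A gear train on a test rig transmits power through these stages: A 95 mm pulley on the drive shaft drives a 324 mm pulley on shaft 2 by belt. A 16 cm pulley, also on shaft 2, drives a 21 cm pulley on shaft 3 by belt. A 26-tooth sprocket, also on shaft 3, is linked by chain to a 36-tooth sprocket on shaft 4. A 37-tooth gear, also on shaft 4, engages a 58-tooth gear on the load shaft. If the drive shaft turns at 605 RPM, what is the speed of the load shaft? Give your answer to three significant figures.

Belt: ratio = 324/95 = 3.4105, so shaft 2 turns at 605 / 3.4105 = 177.39 RPM.
Belt: ratio = 21/16 = 1.3125, so shaft 3 turns at 177.39 / 1.3125 = 135.16 RPM.
Chain: ratio = 36/26 = 1.3846, so shaft 4 turns at 135.16 / 1.3846 = 97.613 RPM.
Gear mesh: ratio = 58/37 = 1.5676, so the load shaft turns at 97.613 / 1.5676 = 62.27 RPM.

62.3 RPM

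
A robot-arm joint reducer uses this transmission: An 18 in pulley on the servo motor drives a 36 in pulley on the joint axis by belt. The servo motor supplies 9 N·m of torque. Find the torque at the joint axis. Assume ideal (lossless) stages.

belt 36/18 = 2 → τ = 9·2 = 18 N·m

18 N·m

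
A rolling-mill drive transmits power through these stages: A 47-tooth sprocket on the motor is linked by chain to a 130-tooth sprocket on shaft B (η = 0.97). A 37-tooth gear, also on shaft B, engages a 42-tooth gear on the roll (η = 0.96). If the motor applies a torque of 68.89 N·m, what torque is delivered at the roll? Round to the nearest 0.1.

After the chain (130/47): 68.89 × 2.766 × 0.97 = 184.83 N·m
After the gear mesh (42/37): 184.83 × 1.1351 × 0.96 = 201.42 N·m

201.4 N·m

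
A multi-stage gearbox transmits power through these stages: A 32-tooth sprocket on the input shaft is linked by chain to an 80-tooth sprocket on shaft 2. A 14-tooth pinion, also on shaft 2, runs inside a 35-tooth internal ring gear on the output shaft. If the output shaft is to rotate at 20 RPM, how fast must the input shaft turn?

125 RPM

Overall ratio R = 2.5 × 2.5 = 6.25.
Required input speed = output speed × R = 20 × 6.25 = 125 RPM.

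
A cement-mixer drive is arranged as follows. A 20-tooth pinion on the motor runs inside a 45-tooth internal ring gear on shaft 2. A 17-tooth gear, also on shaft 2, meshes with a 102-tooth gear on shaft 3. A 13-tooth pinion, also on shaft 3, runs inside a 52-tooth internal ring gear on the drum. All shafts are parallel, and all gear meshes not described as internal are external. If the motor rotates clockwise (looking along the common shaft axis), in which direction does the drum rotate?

the motor → shaft 2: internal mesh, same direction → CW.
shaft 2 → shaft 3: external mesh, 1 reversal → CCW.
shaft 3 → the drum: internal mesh, same direction → CCW.
1 reversal in total — an odd number — so the drum turns opposite to the motor.

counterclockwise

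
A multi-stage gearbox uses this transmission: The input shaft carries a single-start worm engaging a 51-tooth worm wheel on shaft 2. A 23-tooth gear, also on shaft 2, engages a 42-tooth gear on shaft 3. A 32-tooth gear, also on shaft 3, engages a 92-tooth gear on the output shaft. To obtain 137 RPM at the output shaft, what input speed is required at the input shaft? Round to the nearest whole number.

Overall ratio R = 51 × 1.8261 × 2.875 = 267.75.
Required input speed = output speed × R = 137 × 267.75 = 36682 RPM.

36682 RPM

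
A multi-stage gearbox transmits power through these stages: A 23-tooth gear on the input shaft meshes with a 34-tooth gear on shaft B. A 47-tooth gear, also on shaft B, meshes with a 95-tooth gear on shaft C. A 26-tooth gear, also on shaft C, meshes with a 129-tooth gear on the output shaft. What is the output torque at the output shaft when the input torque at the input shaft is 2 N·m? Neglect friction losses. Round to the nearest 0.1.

After the gear mesh (34/23): 2 × 1.4783 = 2.9565 N·m
After the gear mesh (95/47): 2.9565 × 2.0213 = 5.9759 N·m
After the gear mesh (129/26): 5.9759 × 4.9615 = 29.65 N·m

29.6 N·m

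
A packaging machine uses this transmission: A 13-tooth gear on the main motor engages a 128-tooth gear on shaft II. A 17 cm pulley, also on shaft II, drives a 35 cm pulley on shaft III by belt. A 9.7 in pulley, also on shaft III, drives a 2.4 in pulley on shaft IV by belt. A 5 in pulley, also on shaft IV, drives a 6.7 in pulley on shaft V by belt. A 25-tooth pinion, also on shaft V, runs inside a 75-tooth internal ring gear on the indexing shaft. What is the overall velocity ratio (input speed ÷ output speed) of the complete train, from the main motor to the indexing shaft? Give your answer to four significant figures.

Each stage contributes driven/driver: gear mesh 128/13 = 9.8462, belt 35/17 = 2.0588, belt 2.4/9.7 = 0.24742, belt 6.7/5 = 1.34, internal gear 75/25 = 3.
Overall: 9.8462 × 2.0588 × 0.24742 × 1.34 × 3 = 20.163.

20.16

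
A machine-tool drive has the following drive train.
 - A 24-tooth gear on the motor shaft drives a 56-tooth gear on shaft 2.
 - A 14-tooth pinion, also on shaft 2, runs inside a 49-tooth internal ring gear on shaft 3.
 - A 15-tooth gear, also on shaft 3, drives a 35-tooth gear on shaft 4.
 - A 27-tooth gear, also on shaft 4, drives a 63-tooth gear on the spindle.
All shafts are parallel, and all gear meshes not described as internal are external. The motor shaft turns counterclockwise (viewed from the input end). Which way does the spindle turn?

the motor shaft → shaft 2: external mesh, 1 reversal → CW.
shaft 2 → shaft 3: internal mesh, same direction → CW.
shaft 3 → shaft 4: external mesh, 1 reversal → CCW.
shaft 4 → the spindle: external mesh, 1 reversal → CW.
3 reversals in total — an odd number — so the spindle turns opposite to the motor shaft.

clockwise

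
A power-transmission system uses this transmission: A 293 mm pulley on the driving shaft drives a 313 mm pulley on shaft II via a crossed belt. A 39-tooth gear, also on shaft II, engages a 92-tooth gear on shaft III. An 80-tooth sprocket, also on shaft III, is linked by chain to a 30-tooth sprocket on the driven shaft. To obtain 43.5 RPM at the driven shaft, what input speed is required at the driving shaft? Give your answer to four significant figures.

Overall ratio R = 1.0683 × 2.359 × 0.375 = 0.945.
Required input speed = output speed × R = 43.5 × 0.945 = 41.107 RPM.

41.11 RPM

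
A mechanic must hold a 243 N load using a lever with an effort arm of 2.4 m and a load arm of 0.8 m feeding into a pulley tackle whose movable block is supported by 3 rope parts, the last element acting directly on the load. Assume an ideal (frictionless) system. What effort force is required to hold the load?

Lever MA = effort arm / load arm = 2.4/0.8 = 3.
Block-and-tackle MA = number of supporting rope parts = 3.
Combined ideal MA = 3 × 3 = 9.
Effort = load / MA = 243 / 9 = 27 N.

27 N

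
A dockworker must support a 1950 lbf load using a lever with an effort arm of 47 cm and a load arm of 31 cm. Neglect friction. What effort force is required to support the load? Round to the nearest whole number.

1286 lbf

Lever MA = effort arm / load arm = 47/31 = 1.5161.
Effort = load / MA = 1950 / 1.5161 = 1286.2 lbf.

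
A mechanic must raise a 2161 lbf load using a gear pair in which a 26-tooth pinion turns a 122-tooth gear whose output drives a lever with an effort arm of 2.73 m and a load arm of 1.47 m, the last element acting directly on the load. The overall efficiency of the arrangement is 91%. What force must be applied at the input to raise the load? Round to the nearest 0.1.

272.5 lbf

Gear pair MA = 122/26 = 4.6923.
Lever MA = effort arm / load arm = 2.73/1.47 = 1.8571.
Combined ideal MA = 4.6923 × 1.8571 = 8.7143.
Actual MA = 8.7143 × 0.91 = 7.93.
Effort = load / actual MA = 2161 / 7.93 = 272.51 lbf.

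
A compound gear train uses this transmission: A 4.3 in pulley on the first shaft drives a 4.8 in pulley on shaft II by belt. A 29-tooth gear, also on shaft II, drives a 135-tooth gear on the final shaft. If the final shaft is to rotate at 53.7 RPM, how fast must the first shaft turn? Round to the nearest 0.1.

279.1 RPM

Overall ratio R = 1.1163 × 4.6552 = 5.1965.
Required input speed = output speed × R = 53.7 × 5.1965 = 279.05 RPM.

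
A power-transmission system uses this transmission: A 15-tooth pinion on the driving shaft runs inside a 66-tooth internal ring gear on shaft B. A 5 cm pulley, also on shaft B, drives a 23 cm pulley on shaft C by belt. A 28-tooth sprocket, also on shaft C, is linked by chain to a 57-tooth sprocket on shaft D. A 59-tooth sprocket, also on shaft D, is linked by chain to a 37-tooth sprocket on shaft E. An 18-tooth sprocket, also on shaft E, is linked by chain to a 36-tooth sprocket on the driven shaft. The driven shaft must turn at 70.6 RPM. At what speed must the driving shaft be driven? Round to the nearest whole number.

3648 RPM

Overall ratio R = 4.4 × 4.6 × 2.0357 × 0.62712 × 2 = 51.678.
Required input speed = output speed × R = 70.6 × 51.678 = 3648.5 RPM.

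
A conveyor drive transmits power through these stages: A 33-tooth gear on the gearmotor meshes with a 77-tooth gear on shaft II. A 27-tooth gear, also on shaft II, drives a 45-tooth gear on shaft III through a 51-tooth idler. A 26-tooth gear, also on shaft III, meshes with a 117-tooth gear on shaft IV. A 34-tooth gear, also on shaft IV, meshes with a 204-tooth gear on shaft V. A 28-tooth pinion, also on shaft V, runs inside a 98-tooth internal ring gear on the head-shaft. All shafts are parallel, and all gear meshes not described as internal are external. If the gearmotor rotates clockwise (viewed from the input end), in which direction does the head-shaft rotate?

counterclockwise

the gearmotor → shaft II: external mesh, 1 reversal → CCW.
shaft II → shaft III: driver → idler → driven is 2 external meshes, 2 reversals → CCW.
shaft III → shaft IV: external mesh, 1 reversal → CW.
shaft IV → shaft V: external mesh, 1 reversal → CCW.
shaft V → the head-shaft: internal mesh, same direction → CCW.
5 reversals in total — an odd number — so the head-shaft turns opposite to the gearmotor.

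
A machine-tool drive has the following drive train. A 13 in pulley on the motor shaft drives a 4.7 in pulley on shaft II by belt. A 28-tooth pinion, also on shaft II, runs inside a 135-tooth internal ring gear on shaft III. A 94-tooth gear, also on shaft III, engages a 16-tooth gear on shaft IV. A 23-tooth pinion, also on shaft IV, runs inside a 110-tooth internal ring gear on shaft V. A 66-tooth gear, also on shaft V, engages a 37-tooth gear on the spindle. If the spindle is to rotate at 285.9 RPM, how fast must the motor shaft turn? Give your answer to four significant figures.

227.4 RPM

Overall ratio R = 0.36154 × 4.8214 × 0.17021 × 4.7826 × 0.56061 = 0.79551.
Required input speed = output speed × R = 285.9 × 0.79551 = 227.44 RPM.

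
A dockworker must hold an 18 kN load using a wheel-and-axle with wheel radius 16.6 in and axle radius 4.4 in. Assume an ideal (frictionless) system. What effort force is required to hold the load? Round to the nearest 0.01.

4.77 kN

Wheel-and-axle MA = R/r = 16.6/4.4 = 3.7727.
Effort = load / MA = 18 / 3.7727 = 4.7711 kN.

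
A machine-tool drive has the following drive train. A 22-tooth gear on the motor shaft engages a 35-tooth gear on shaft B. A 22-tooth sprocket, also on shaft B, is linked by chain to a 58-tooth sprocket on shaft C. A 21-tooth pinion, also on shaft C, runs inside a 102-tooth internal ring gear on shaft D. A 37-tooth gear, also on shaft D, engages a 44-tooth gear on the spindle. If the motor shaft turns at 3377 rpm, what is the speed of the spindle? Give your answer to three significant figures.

gear mesh 35/22 = 1.5909 → 3377/1.5909 = 2122.7 rpm
chain 58/22 = 2.6364 → 2122.7/2.6364 = 805.16 rpm
internal gear 102/21 = 4.8571 → 805.16/4.8571 = 165.77 rpm
gear mesh 44/37 = 1.1892 → 165.77/1.1892 = 139.4 rpm

139 rpm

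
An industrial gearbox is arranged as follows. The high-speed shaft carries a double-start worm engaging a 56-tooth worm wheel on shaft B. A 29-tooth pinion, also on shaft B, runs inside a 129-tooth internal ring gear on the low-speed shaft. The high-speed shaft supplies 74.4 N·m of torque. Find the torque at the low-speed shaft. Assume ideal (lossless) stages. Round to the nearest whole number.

9267 N·m

worm 56/2 = 28 → τ = 74.4·28 = 2083.2 N·m
internal gear 129/29 = 4.4483 → τ = 2083.2·4.4483 = 9266.6 N·m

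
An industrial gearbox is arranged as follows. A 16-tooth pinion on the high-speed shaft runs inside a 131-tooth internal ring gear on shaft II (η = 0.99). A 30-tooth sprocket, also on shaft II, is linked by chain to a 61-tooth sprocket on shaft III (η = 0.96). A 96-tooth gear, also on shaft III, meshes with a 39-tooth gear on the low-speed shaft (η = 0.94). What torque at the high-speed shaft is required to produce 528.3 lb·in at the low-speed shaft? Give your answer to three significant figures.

Overall ratio R = 8.1875 × 2.0333 × 0.40625 = 6.7632; overall efficiency η = 0.99 × 0.96 × 0.94 = 0.8934.
Input torque = output torque / (R × η) = 528.3 / (6.7632 × 0.8934) = 87.437 lb·in.

87.4 lb·in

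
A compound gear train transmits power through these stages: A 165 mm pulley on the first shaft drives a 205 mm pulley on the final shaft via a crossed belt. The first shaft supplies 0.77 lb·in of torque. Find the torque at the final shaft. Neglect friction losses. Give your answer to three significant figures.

0.957 lb·in

Belt: ratio = 205/165 = 1.2424; torque at the final shaft = 0.77 × 1.2424 = 0.95667 lb·in.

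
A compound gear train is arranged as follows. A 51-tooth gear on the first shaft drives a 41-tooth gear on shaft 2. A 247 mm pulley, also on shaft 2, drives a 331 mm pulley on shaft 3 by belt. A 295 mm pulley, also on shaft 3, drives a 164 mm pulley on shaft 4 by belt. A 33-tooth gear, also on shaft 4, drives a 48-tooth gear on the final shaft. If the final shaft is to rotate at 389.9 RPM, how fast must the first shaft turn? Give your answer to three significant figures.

Overall ratio R = 0.80392 × 1.3401 × 0.55593 × 1.4545 = 0.87115.
Required input speed = output speed × R = 389.9 × 0.87115 = 339.66 RPM.

340 RPM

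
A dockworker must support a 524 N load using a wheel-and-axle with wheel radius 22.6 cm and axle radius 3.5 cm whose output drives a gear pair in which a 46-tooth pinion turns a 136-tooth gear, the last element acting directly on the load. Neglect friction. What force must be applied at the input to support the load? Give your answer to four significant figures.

Wheel-and-axle MA = R/r = 22.6/3.5 = 6.4571.
Gear pair MA = 136/46 = 2.9565.
Combined ideal MA = 6.4571 × 2.9565 = 19.091.
Effort = load / MA = 524 / 19.091 = 27.448 N.

27.45 N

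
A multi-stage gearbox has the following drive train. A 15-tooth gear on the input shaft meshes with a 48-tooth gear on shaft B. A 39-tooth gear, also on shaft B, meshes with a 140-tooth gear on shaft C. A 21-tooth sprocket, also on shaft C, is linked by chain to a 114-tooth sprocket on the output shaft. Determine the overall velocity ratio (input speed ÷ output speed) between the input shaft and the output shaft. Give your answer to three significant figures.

62.4

Each stage contributes driven/driver: gear mesh 48/15 = 3.2, gear mesh 140/39 = 3.5897, chain 114/21 = 5.4286.
Overall: 3.2 × 3.5897 × 5.4286 = 62.359.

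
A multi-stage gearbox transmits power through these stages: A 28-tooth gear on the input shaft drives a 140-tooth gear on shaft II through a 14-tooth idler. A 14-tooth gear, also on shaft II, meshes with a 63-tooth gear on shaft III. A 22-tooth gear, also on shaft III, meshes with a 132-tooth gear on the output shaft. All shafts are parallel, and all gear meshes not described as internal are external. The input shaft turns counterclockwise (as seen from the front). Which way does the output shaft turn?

the input shaft → shaft II: driver → idler → driven is 2 external meshes, 2 reversals → CCW.
shaft II → shaft III: external mesh, 1 reversal → CW.
shaft III → the output shaft: external mesh, 1 reversal → CCW.
4 reversals in total — an even number — so the output shaft turns the same way as the input shaft.

counterclockwise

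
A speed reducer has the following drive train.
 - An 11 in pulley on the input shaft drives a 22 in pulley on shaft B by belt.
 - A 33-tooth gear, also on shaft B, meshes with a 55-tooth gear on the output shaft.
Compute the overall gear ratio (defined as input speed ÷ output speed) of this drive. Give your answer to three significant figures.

3.33

Each stage contributes driven/driver: belt 22/11 = 2, gear mesh 55/33 = 1.6667.
Overall: 2 × 1.6667 = 3.3333.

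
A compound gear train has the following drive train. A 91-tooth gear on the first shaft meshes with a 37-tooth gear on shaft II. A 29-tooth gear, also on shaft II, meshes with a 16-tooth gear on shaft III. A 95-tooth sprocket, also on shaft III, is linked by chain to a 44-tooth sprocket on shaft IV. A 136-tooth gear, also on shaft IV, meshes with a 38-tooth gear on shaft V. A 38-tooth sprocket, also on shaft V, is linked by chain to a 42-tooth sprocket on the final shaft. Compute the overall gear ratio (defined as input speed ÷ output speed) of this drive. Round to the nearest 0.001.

Each stage contributes driven/driver: gear mesh 37/91 = 0.40659, gear mesh 16/29 = 0.55172, chain 44/95 = 0.46316, gear mesh 38/136 = 0.27941, chain 42/38 = 1.1053.
Overall: 0.40659 × 0.55172 × 0.46316 × 0.27941 × 1.1053 = 0.032086.

0.032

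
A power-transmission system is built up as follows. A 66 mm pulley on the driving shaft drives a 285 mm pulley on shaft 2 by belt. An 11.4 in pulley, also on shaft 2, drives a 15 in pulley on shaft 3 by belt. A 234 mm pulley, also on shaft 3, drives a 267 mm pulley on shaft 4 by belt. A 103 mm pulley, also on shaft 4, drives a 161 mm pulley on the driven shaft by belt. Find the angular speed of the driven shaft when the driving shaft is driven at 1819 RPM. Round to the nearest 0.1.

belt 285/66 = 4.3182 → 1819/4.3182 = 421.24 RPM
belt 15/11.4 = 1.3158 → 421.24/1.3158 = 320.14 RPM
belt 267/234 = 1.141 → 320.14/1.141 = 280.58 RPM
belt 161/103 = 1.5631 → 280.58/1.5631 = 179.5 RPM

179.5 RPM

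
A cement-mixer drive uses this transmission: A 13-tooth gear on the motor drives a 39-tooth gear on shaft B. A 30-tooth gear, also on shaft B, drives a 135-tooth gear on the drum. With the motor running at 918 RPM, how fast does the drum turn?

68 RPM

Gear mesh: ratio = 39/13 = 3, so shaft B turns at 918 / 3 = 306 RPM.
Gear mesh: ratio = 135/30 = 4.5, so the drum turns at 306 / 4.5 = 68 RPM.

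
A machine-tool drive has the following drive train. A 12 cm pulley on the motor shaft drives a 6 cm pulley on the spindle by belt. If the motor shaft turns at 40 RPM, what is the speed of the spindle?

80 RPM

the motor shaft → the spindle (belt, 6/12): 40 ÷ 0.5 = 80 RPM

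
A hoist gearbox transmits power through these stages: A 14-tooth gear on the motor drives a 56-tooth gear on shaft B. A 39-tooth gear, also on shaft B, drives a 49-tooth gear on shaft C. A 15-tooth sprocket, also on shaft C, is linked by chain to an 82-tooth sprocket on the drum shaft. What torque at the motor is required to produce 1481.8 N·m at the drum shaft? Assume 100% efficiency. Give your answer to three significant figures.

Overall ratio R = 4 × 1.2564 × 5.4667 = 27.474.
Input torque = output torque / R = 1481.8 / 27.474 = 53.936 N·m.

53.9 N·m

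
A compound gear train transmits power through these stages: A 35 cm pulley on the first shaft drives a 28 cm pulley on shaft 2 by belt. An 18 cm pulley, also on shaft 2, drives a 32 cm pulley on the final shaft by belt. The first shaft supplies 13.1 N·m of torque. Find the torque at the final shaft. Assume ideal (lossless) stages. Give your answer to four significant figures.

After the belt (28/35): 13.1 × 0.8 = 10.48 N·m
After the belt (32/18): 10.48 × 1.7778 = 18.631 N·m

18.63 N·m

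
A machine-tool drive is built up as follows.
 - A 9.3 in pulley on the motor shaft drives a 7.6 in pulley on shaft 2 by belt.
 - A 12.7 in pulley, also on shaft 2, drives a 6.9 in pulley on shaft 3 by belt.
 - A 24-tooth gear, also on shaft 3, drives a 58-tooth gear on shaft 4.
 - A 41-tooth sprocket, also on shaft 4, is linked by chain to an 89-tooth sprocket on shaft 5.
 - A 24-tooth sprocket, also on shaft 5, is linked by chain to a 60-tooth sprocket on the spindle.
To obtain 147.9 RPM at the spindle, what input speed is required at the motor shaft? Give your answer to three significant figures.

Overall ratio R = 0.8172 × 0.54331 × 2.4167 × 2.1707 × 2.5 = 5.8229.
Required input speed = output speed × R = 147.9 × 5.8229 = 861.21 RPM.

861 RPM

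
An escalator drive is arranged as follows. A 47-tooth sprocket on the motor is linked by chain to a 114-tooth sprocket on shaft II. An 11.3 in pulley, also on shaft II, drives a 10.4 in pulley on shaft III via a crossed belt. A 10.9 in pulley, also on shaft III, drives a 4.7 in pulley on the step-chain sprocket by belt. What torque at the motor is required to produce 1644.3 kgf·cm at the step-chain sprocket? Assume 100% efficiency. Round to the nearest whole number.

Overall ratio R = 2.4255 × 0.92035 × 0.43119 = 0.96257.
Input torque = output torque / R = 1644.3 / 0.96257 = 1708.2 kgf·cm.

1708 kgf·cm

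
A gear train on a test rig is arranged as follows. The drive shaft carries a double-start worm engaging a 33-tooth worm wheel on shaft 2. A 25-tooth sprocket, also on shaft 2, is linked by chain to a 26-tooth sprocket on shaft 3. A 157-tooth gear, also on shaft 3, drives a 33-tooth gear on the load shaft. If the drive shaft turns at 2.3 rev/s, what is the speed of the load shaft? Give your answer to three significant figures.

the drive shaft → shaft 2 (worm, 33/2): 2.3 ÷ 16.5 = 0.13939 rev/s
shaft 2 → shaft 3 (chain, 26/25): 0.13939 ÷ 1.04 = 0.13403 rev/s
shaft 3 → the load shaft (gear mesh, 33/157): 0.13403 ÷ 0.21019 = 0.63767 rev/s

0.638 rev/s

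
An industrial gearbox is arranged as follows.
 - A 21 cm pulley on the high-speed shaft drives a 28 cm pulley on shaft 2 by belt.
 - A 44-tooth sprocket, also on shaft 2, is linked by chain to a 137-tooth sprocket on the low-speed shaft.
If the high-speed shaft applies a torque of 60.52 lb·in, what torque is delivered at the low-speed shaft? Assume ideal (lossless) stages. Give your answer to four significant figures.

Belt: ratio = 28/21 = 1.3333; torque at shaft 2 = 60.52 × 1.3333 = 80.693 lb·in.
Chain: ratio = 137/44 = 3.1136; torque at the low-speed shaft = 80.693 × 3.1136 = 251.25 lb·in.

251.2 lb·in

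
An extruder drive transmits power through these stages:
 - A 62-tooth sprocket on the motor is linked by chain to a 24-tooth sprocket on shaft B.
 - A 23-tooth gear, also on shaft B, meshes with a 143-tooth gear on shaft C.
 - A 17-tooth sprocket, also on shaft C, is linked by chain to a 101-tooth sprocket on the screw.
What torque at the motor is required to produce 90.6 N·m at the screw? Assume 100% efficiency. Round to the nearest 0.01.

6.34 N·m

Overall ratio R = 0.3871 × 6.2174 × 5.9412 = 14.299.
Input torque = output torque / R = 90.6 / 14.299 = 6.3362 N·m.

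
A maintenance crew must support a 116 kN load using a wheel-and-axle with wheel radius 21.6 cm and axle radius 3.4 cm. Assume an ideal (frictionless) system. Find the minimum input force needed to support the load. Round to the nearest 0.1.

Wheel-and-axle MA = R/r = 21.6/3.4 = 6.3529.
Effort = load / MA = 116 / 6.3529 = 18.259 kN.

18.3 kN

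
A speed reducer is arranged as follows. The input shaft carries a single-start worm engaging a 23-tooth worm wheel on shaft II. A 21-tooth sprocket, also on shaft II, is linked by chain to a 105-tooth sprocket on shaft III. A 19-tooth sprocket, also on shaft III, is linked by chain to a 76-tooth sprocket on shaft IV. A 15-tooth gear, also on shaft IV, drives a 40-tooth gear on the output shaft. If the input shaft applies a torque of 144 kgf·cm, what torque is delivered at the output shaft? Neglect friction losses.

worm 23/1 = 23 → τ = 144·23 = 3312 kgf·cm
chain 105/21 = 5 → τ = 3312·5 = 16560 kgf·cm
chain 76/19 = 4 → τ = 16560·4 = 66240 kgf·cm
gear mesh 40/15 = 2.6667 → τ = 66240·2.6667 = 176640 kgf·cm

176640 kgf·cm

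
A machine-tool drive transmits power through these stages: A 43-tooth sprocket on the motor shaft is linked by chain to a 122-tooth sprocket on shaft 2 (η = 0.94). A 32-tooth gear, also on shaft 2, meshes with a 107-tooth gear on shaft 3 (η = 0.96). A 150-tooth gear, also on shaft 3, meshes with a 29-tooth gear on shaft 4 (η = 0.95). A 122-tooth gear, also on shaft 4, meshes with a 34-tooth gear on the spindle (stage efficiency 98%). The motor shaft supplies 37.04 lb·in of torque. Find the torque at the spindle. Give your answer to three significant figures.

chain 122/43 = 2.8372 → τ = 37.04·2.8372·0.94 = 98.785 lb·in
gear mesh 107/32 = 3.3438 → τ = 98.785·3.3438·0.96 = 317.1 lb·in
gear mesh 29/150 = 0.19333 → τ = 317.1·0.19333·0.95 = 58.241 lb·in
gear mesh 34/122 = 0.27869 → τ = 58.241·0.27869·0.98 = 15.906 lb·in

15.9 lb·in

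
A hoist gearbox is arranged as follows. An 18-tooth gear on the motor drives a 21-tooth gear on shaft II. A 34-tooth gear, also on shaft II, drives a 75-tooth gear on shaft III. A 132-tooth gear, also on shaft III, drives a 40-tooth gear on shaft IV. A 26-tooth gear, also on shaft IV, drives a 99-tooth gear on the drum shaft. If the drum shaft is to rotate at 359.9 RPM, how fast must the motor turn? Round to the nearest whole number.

1069 RPM

Overall ratio R = 1.1667 × 2.2059 × 0.30303 × 3.8077 = 2.9695.
Required input speed = output speed × R = 359.9 × 2.9695 = 1068.7 RPM.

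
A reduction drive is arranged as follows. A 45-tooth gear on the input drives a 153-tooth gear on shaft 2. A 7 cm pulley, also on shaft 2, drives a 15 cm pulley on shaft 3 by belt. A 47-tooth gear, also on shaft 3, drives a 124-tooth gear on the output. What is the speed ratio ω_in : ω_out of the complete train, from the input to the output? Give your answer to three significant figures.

19.2

Each stage contributes driven/driver: gear mesh 153/45 = 3.4, belt 15/7 = 2.1429, gear mesh 124/47 = 2.6383.
Overall: 3.4 × 2.1429 × 2.6383 = 19.222.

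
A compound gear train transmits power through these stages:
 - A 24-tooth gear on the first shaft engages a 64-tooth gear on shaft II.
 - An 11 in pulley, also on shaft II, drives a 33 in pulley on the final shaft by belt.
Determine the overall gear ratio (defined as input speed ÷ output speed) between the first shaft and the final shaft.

8

Each stage contributes driven/driver: gear mesh 64/24 = 2.6667, belt 33/11 = 3.
Overall: 2.6667 × 3 = 8.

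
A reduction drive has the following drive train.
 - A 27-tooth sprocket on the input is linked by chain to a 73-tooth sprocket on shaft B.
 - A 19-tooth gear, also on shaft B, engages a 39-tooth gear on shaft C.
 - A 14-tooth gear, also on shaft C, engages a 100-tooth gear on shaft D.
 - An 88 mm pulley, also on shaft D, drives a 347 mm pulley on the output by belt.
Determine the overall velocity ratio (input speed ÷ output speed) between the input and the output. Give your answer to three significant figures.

Each stage contributes driven/driver: chain 73/27 = 2.7037, gear mesh 39/19 = 2.0526, gear mesh 100/14 = 7.1429, belt 347/88 = 3.9432.
Overall: 2.7037 × 2.0526 × 7.1429 × 3.9432 = 156.31.

156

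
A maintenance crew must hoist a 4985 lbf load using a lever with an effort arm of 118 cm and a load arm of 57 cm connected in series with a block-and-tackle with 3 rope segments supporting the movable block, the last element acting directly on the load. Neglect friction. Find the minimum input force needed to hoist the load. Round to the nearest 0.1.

802.7 lbf

Lever MA = effort arm / load arm = 118/57 = 2.0702.
Block-and-tackle MA = number of supporting rope parts = 3.
Combined ideal MA = 2.0702 × 3 = 6.2105.
Effort = load / MA = 4985 / 6.2105 = 802.67 lbf.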